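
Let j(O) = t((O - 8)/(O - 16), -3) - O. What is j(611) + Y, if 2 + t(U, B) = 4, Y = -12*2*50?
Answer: -1809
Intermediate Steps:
Y = -1200 (Y = -24*50 = -1200)
t(U, B) = 2 (t(U, B) = -2 + 4 = 2)
j(O) = 2 - O
j(611) + Y = (2 - 1*611) - 1200 = (2 - 611) - 1200 = -609 - 1200 = -1809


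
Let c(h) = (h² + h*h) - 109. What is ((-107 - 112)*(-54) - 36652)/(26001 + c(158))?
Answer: -12413/37910 ≈ -0.32743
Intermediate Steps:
c(h) = -109 + 2*h² (c(h) = (h² + h²) - 109 = 2*h² - 109 = -109 + 2*h²)
((-107 - 112)*(-54) - 36652)/(26001 + c(158)) = ((-107 - 112)*(-54) - 36652)/(26001 + (-109 + 2*158²)) = (-219*(-54) - 36652)/(26001 + (-109 + 2*24964)) = (11826 - 36652)/(26001 + (-109 + 49928)) = -24826/(26001 + 49819) = -24826/75820 = -24826*1/75820 = -12413/37910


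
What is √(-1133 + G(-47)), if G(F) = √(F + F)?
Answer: √(-1133 + I*√94) ≈ 0.144 + 33.66*I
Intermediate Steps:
G(F) = √2*√F (G(F) = √(2*F) = √2*√F)
√(-1133 + G(-47)) = √(-1133 + √2*√(-47)) = √(-1133 + √2*(I*√47)) = √(-1133 + I*√94)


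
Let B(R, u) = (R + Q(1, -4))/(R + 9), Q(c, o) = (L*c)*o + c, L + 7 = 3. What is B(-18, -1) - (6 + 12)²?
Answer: -2915/9 ≈ -323.89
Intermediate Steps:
L = -4 (L = -7 + 3 = -4)
Q(c, o) = c - 4*c*o (Q(c, o) = (-4*c)*o + c = -4*c*o + c = c - 4*c*o)
B(R, u) = (17 + R)/(9 + R) (B(R, u) = (R + 1*(1 - 4*(-4)))/(R + 9) = (R + 1*(1 + 16))/(9 + R) = (R + 1*17)/(9 + R) = (R + 17)/(9 + R) = (17 + R)/(9 + R))
B(-18, -1) - (6 + 12)² = (17 - 18)/(9 - 18) - (6 + 12)² = -1/(-9) - 1*18² = -⅑*(-1) - 1*324 = ⅑ - 324 = -2915/9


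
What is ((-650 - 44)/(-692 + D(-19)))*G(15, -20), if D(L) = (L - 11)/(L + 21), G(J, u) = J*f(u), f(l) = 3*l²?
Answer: 12492000/707 ≈ 17669.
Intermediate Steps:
G(J, u) = 3*J*u² (G(J, u) = J*(3*u²) = 3*J*u²)
D(L) = (-11 + L)/(21 + L)
((-650 - 44)/(-692 + D(-19)))*G(15, -20) = ((-650 - 44)/(-692 + (-11 - 19)/(21 - 19)))*(3*15*(-20)²) = (-694/(-692 - 30/2))*(3*15*400) = -694/(-692 + (½)*(-30))*18000 = -694/(-692 - 15)*18000 = -694/(-707)*18000 = -694*(-1/707)*18000 = (694/707)*18000 = 12492000/707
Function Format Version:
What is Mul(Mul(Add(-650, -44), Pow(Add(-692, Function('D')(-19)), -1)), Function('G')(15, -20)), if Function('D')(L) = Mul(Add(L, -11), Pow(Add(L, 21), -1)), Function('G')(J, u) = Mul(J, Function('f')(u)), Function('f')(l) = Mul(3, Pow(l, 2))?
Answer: Rational(12492000, 707) ≈ 17669.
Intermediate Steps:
Function('G')(J, u) = Mul(3, J, Pow(u, 2)) (Function('G')(J, u) = Mul(J, Mul(3, Pow(u, 2))) = Mul(3, J, Pow(u, 2)))
Function('D')(L) = Mul(Pow(Add(21, L), -1), Add(-11, L)) (Function('D')(L) = Mul(Add(-11, L), Pow(Add(21, L), -1)) = Mul(Pow(Add(21, L), -1), Add(-11, L)))
Mul(Mul(Add(-650, -44), Pow(Add(-692, Function('D')(-19)), -1)), Function('G')(15, -20)) = Mul(Mul(Add(-650, -44), Pow(Add(-692, Mul(Pow(Add(21, -19), -1), Add(-11, -19))), -1)), Mul(3, 15, Pow(-20, 2))) = Mul(Mul(-694, Pow(Add(-692, Mul(Pow(2, -1), -30)), -1)), Mul(3, 15, 400)) = Mul(Mul(-694, Pow(Add(-692, Mul(Rational(1, 2), -30)), -1)), 18000) = Mul(Mul(-694, Pow(Add(-692, -15), -1)), 18000) = Mul(Mul(-694, Pow(-707, -1)), 18000) = Mul(Mul(-694, Rational(-1, 707)), 18000) = Mul(Rational(694, 707), 18000) = Rational(12492000, 707)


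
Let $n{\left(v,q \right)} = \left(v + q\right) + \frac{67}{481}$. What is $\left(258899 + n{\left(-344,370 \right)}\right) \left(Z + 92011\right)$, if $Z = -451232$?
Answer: $- \frac{44738458129232}{481} \approx -9.3011 \cdot 10^{10}$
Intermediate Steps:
$n{\left(v,q \right)} = \frac{67}{481} + q + v$ ($n{\left(v,q \right)} = \left(q + v\right) + 67 \cdot \frac{1}{481} = \left(q + v\right) + \frac{67}{481} = \frac{67}{481} + q + v$)
$\left(258899 + n{\left(-344,370 \right)}\right) \left(Z + 92011\right) = \left(258899 + \left(\frac{67}{481} + 370 - 344\right)\right) \left(-451232 + 92011\right) = \left(258899 + \frac{12573}{481}\right) \left(-359221\right) = \frac{124542992}{481} \left(-359221\right) = - \frac{44738458129232}{481}$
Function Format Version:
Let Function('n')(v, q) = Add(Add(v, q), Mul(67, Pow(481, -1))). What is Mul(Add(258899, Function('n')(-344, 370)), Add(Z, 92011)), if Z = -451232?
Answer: Rational(-44738458129232, 481) ≈ -9.3011e+10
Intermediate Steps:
Function('n')(v, q) = Add(Rational(67, 481), q, v) (Function('n')(v, q) = Add(Add(q, v), Mul(67, Rational(1, 481))) = Add(Add(q, v), Rational(67, 481)) = Add(Rational(67, 481), q, v))
Mul(Add(258899, Function('n')(-344, 370)), Add(Z, 92011)) = Mul(Add(258899, Add(Rational(67, 481), 370, -344)), Add(-451232, 92011)) = Mul(Add(258899, Rational(12573, 481)), -359221) = Mul(Rational(124542992, 481), -359221) = Rational(-44738458129232, 481)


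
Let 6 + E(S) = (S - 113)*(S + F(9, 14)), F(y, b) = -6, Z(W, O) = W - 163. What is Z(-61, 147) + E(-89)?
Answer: 18960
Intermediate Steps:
Z(W, O) = -163 + W
E(S) = -6 + (-113 + S)*(-6 + S) (E(S) = -6 + (S - 113)*(S - 6) = -6 + (-113 + S)*(-6 + S))
Z(-61, 147) + E(-89) = (-163 - 61) + (672 + (-89)**2 - 119*(-89)) = -224 + (672 + 7921 + 10591) = -224 + 19184 = 18960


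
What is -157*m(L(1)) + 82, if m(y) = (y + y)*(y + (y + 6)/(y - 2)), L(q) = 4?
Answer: -11222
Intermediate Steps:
m(y) = 2*y*(y + (6 + y)/(-2 + y)) (m(y) = (2*y)*(y + (6 + y)/(-2 + y)) = 2*y*(y + (6 + y)/(-2 + y)))
-157*m(L(1)) + 82 = -314*4*(6 + 4² - 1*4)/(-2 + 4) + 82 = -314*4*(6 + 16 - 4)/2 + 82 = -314*4*18/2 + 82 = -157*72 + 82 = -11304 + 82 = -11222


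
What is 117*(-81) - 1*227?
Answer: -9704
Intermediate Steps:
117*(-81) - 1*227 = -9477 - 227 = -9704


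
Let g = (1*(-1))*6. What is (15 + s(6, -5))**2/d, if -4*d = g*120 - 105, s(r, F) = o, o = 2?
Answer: 1156/825 ≈ 1.4012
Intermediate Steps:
g = -6 (g = -1*6 = -6)
s(r, F) = 2
d = 825/4 (d = -(-6*120 - 105)/4 = -(-720 - 105)/4 = -1/4*(-825) = 825/4 ≈ 206.25)
(15 + s(6, -5))**2/d = (15 + 2)**2/(825/4) = 17**2*(4/825) = 289*(4/825) = 1156/825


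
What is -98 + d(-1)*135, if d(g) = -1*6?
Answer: -908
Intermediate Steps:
d(g) = -6
-98 + d(-1)*135 = -98 - 6*135 = -98 - 810 = -908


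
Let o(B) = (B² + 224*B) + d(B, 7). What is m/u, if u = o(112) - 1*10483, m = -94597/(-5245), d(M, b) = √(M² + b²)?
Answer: 2568213953/3865856663960 - 662179*√257/3865856663960 ≈ 0.00066159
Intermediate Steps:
m = 94597/5245 (m = -94597*(-1/5245) = 94597/5245 ≈ 18.036)
o(B) = B² + √(49 + B²) + 224*B (o(B) = (B² + 224*B) + √(B² + 7²) = (B² + 224*B) + √(B² + 49) = (B² + 224*B) + √(49 + B²) = B² + √(49 + B²) + 224*B)
u = 27149 + 7*√257 (u = (112² + √(49 + 112²) + 224*112) - 1*10483 = (12544 + √(49 + 12544) + 25088) - 10483 = (12544 + √12593 + 25088) - 10483 = (12544 + 7*√257 + 25088) - 10483 = (37632 + 7*√257) - 10483 = 27149 + 7*√257 ≈ 27261.)
m/u = 94597/(5245*(27149 + 7*√257))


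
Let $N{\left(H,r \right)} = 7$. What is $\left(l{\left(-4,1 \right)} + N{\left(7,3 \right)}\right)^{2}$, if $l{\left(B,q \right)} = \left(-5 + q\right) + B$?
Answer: $1$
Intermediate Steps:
$l{\left(B,q \right)} = -5 + B + q$
$\left(l{\left(-4,1 \right)} + N{\left(7,3 \right)}\right)^{2} = \left(\left(-5 - 4 + 1\right) + 7\right)^{2} = \left(-8 + 7\right)^{2} = \left(-1\right)^{2} = 1$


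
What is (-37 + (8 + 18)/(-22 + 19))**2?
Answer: 18769/9 ≈ 2085.4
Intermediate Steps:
(-37 + (8 + 18)/(-22 + 19))**2 = (-37 + 26/(-3))**2 = (-37 + 26*(-1/3))**2 = (-37 - 26/3)**2 = (-137/3)**2 = 18769/9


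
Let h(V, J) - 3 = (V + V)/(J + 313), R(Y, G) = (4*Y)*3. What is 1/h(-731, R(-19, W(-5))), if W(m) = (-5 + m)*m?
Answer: -5/71 ≈ -0.070423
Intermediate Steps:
W(m) = m*(-5 + m)
R(Y, G) = 12*Y
h(V, J) = 3 + 2*V/(313 + J) (h(V, J) = 3 + (V + V)/(J + 313) = 3 + (2*V)/(313 + J) = 3 + 2*V/(313 + J))
1/h(-731, R(-19, W(-5))) = 1/((939 + 2*(-731) + 3*(12*(-19)))/(313 + 12*(-19))) = 1/((939 - 1462 + 3*(-228))/(313 - 228)) = 1/((939 - 1462 - 684)/85) = 1/((1/85)*(-1207)) = 1/(-71/5) = -5/71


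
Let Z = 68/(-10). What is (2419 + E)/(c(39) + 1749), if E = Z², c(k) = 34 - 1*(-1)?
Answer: 61631/44600 ≈ 1.3819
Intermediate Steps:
c(k) = 35 (c(k) = 34 + 1 = 35)
Z = -34/5 (Z = 68*(-⅒) = -34/5 ≈ -6.8000)
E = 1156/25 (E = (-34/5)² = 1156/25 ≈ 46.240)
(2419 + E)/(c(39) + 1749) = (2419 + 1156/25)/(35 + 1749) = (61631/25)/1784 = (61631/25)*(1/1784) = 61631/44600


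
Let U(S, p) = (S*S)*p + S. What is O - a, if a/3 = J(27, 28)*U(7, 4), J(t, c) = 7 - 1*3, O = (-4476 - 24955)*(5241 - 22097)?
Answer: 496086500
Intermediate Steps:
U(S, p) = S + p*S² (U(S, p) = S²*p + S = p*S² + S = S + p*S²)
O = 496088936 (O = -29431*(-16856) = 496088936)
J(t, c) = 4 (J(t, c) = 7 - 3 = 4)
a = 2436 (a = 3*(4*(7*(1 + 7*4))) = 3*(4*(7*(1 + 28))) = 3*(4*(7*29)) = 3*(4*203) = 3*812 = 2436)
O - a = 496088936 - 1*2436 = 496088936 - 2436 = 496086500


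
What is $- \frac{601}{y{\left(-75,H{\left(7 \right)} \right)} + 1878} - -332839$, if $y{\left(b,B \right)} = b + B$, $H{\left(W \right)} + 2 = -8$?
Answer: $\frac{596779726}{1793} \approx 3.3284 \cdot 10^{5}$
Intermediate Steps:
$H{\left(W \right)} = -10$ ($H{\left(W \right)} = -2 - 8 = -10$)
$y{\left(b,B \right)} = B + b$
$- \frac{601}{y{\left(-75,H{\left(7 \right)} \right)} + 1878} - -332839 = - \frac{601}{\left(-10 - 75\right) + 1878} - -332839 = - \frac{601}{-85 + 1878} + 332839 = - \frac{601}{1793} + 332839 = \frac{596779726}{1793}$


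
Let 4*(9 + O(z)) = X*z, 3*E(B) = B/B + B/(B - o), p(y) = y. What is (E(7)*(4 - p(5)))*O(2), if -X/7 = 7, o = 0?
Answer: 67/3 ≈ 22.333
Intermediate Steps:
X = -49 (X = -7*7 = -49)
E(B) = ⅔ (E(B) = (B/B + B/(B - 1*0))/3 = (1 + B/(B + 0))/3 = (1 + B/B)/3 = (1 + 1)/3 = (⅓)*2 = ⅔)
O(z) = -9 - 49*z/4 (O(z) = -9 + (-49*z)/4 = -9 - 49*z/4)
(E(7)*(4 - p(5)))*O(2) = (2*(4 - 1*5)/3)*(-9 - 49/4*2) = (2*(4 - 5)/3)*(-9 - 49/2) = ((⅔)*(-1))*(-67/2) = -⅔*(-67/2) = 67/3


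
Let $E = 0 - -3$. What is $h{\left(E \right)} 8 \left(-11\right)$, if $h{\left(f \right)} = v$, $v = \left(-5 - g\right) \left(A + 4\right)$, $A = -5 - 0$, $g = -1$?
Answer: $-352$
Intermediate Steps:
$E = 3$ ($E = 0 + 3 = 3$)
$A = -5$ ($A = -5 + 0 = -5$)
$v = 4$ ($v = \left(-5 - -1\right) \left(-5 + 4\right) = \left(-5 + 1\right) \left(-1\right) = \left(-4\right) \left(-1\right) = 4$)
$h{\left(f \right)} = 4$
$h{\left(E \right)} 8 \left(-11\right) = 4 \cdot 8 \left(-11\right) = 32 \left(-11\right) = -352$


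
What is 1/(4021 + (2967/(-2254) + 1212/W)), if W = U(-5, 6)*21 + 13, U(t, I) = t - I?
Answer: 10682/42878873 ≈ 0.00024912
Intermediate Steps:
W = -218 (W = (-5 - 1*6)*21 + 13 = (-5 - 6)*21 + 13 = -11*21 + 13 = -231 + 13 = -218)
1/(4021 + (2967/(-2254) + 1212/W)) = 1/(4021 + (2967/(-2254) + 1212/(-218))) = 1/(4021 + (2967*(-1/2254) + 1212*(-1/218))) = 1/(4021 + (-129/98 - 606/109)) = 1/(4021 - 73449/10682) = 1/(42878873/10682) = 10682/42878873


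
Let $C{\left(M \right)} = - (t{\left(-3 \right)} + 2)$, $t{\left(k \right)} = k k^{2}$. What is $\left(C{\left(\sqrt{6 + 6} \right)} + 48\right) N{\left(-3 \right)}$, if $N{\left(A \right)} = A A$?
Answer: $657$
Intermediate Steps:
$N{\left(A \right)} = A^{2}$
$t{\left(k \right)} = k^{3}$
$C{\left(M \right)} = 25$ ($C{\left(M \right)} = - (\left(-3\right)^{3} + 2) = - (-27 + 2) = \left(-1\right) \left(-25\right) = 25$)
$\left(C{\left(\sqrt{6 + 6} \right)} + 48\right) N{\left(-3 \right)} = \left(25 + 48\right) \left(-3\right)^{2} = 73 \cdot 9 = 657$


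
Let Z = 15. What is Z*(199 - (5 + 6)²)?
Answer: 1170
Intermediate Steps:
Z*(199 - (5 + 6)²) = 15*(199 - (5 + 6)²) = 15*(199 - 1*11²) = 15*(199 - 1*121) = 15*(199 - 121) = 15*78 = 1170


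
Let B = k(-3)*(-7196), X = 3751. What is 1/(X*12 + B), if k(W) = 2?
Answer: 1/30620 ≈ 3.2658e-5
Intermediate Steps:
B = -14392 (B = 2*(-7196) = -14392)
1/(X*12 + B) = 1/(3751*12 - 14392) = 1/(45012 - 14392) = 1/30620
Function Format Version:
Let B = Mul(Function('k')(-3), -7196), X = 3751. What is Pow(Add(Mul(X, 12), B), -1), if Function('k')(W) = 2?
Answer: Rational(1, 30620) ≈ 3.2658e-5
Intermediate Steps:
B = -14392 (B = Mul(2, -7196) = -14392)
Pow(Add(Mul(X, 12), B), -1) = Pow(Add(Mul(3751, 12), -14392), -1) = Pow(Add(45012, -14392), -1) = Pow(30620, -1) = Rational(1, 30620)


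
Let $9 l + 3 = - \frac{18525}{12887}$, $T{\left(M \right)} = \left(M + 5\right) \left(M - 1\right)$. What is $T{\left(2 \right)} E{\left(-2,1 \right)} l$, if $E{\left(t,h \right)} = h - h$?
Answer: $0$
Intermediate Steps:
$T{\left(M \right)} = \left(-1 + M\right) \left(5 + M\right)$ ($T{\left(M \right)} = \left(5 + M\right) \left(-1 + M\right) = \left(-1 + M\right) \left(5 + M\right)$)
$E{\left(t,h \right)} = 0$
$l = - \frac{6354}{12887}$ ($l = - \frac{1}{3} + \frac{\left(-18525\right) \frac{1}{12887}}{9} = - \frac{1}{3} + \frac{1}{9} \left(- \frac{18525}{12887}\right) = - \frac{1}{3} - \frac{6175}{38661} = - \frac{6354}{12887} \approx -0.49305$)
$T{\left(2 \right)} E{\left(-2,1 \right)} l = \left(-5 + 2^{2} + 4 \cdot 2\right) 0 \left(- \frac{6354}{12887}\right) = \left(-5 + 4 + 8\right) 0 \left(- \frac{6354}{12887}\right) = 7 \cdot 0 \left(- \frac{6354}{12887}\right) = 0 \left(- \frac{6354}{12887}\right) = 0$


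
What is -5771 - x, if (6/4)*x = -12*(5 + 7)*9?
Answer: -4907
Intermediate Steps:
x = -864 (x = 2*(-12*(5 + 7)*9)/3 = 2*(-12*12*9)/3 = 2*(-144*9)/3 = (⅔)*(-1296) = -864)
-5771 - x = -5771 - 1*(-864) = -5771 + 864 = -4907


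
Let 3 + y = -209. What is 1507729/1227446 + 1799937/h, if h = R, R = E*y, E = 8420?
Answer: 241015551629/1095520103920 ≈ 0.22000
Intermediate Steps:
y = -212 (y = -3 - 209 = -212)
R = -1785040 (R = 8420*(-212) = -1785040)
h = -1785040
1507729/1227446 + 1799937/h = 1507729/1227446 + 1799937/(-1785040) = 1507729*(1/1227446) + 1799937*(-1/1785040) = 1507729/1227446 - 1799937/1785040 = 241015551629/1095520103920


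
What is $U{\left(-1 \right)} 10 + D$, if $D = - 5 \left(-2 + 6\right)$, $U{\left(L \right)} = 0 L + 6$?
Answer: $40$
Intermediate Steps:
$U{\left(L \right)} = 6$ ($U{\left(L \right)} = 0 + 6 = 6$)
$D = -20$ ($D = \left(-5\right) 4 = -20$)
$U{\left(-1 \right)} 10 + D = 6 \cdot 10 - 20 = 60 - 20 = 40$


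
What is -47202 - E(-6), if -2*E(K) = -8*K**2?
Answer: -47346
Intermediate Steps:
E(K) = 4*K**2 (E(K) = -(-4)*K**2 = 4*K**2)
-47202 - E(-6) = -47202 - 4*(-6)**2 = -47202 - 4*36 = -47202 - 1*144 = -47202 - 144 = -47346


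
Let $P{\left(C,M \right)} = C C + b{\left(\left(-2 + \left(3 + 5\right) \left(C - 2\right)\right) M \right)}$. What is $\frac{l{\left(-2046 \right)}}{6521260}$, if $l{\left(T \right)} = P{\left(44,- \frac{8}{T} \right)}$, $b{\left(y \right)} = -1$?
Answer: $\frac{387}{1304252} \approx 0.00029672$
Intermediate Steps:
$P{\left(C,M \right)} = -1 + C^{2}$ ($P{\left(C,M \right)} = C C - 1 = C^{2} - 1 = -1 + C^{2}$)
$l{\left(T \right)} = 1935$ ($l{\left(T \right)} = -1 + 44^{2} = -1 + 1936 = 1935$)
$\frac{l{\left(-2046 \right)}}{6521260} = \frac{1935}{6521260} = 1935 \cdot \frac{1}{6521260} = \frac{387}{1304252}$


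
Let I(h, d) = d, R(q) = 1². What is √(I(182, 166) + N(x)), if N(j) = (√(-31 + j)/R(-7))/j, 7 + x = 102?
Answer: 7*√30590/95 ≈ 12.887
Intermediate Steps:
x = 95 (x = -7 + 102 = 95)
R(q) = 1
N(j) = √(-31 + j)/j (N(j) = (√(-31 + j)/1)/j = (√(-31 + j)*1)/j = √(-31 + j)/j)
√(I(182, 166) + N(x)) = √(166 + √(-31 + 95)/95) = √(166 + √64/95) = √(166 + (1/95)*8) = √(166 + 8/95) = √(15778/95) = 7*√30590/95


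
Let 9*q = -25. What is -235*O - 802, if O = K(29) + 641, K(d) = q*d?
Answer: -1192558/9 ≈ -1.3251e+5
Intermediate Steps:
q = -25/9 (q = (1/9)*(-25) = -25/9 ≈ -2.7778)
K(d) = -25*d/9
O = 5044/9 (O = -25/9*29 + 641 = -725/9 + 641 = 5044/9 ≈ 560.44)
-235*O - 802 = -235*5044/9 - 802 = -1185340/9 - 802 = -1192558/9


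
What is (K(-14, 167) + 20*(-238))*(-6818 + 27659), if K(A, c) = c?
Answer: -95722713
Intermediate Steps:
(K(-14, 167) + 20*(-238))*(-6818 + 27659) = (167 + 20*(-238))*(-6818 + 27659) = (167 - 4760)*20841 = -4593*20841 = -95722713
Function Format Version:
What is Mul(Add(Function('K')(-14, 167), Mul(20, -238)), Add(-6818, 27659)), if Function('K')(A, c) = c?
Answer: -95722713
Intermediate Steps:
Mul(Add(Function('K')(-14, 167), Mul(20, -238)), Add(-6818, 27659)) = Mul(Add(167, Mul(20, -238)), Add(-6818, 27659)) = Mul(Add(167, -4760), 20841) = Mul(-4593, 20841) = -95722713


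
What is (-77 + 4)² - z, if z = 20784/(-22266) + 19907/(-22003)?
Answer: 435279639026/81653133 ≈ 5330.8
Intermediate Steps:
z = -150093269/81653133 (z = 20784*(-1/22266) + 19907*(-1/22003) = -3464/3711 - 19907/22003 = -150093269/81653133 ≈ -1.8382)
(-77 + 4)² - z = (-77 + 4)² - 1*(-150093269/81653133) = (-73)² + 150093269/81653133 = 5329 + 150093269/81653133 = 435279639026/81653133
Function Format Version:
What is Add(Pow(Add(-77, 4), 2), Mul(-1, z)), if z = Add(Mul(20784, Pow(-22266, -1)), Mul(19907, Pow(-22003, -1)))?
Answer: Rational(435279639026, 81653133) ≈ 5330.8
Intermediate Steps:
z = Rational(-150093269, 81653133) (z = Add(Mul(20784, Rational(-1, 22266)), Mul(19907, Rational(-1, 22003))) = Add(Rational(-3464, 3711), Rational(-19907, 22003)) = Rational(-150093269, 81653133) ≈ -1.8382)
Add(Pow(Add(-77, 4), 2), Mul(-1, z)) = Add(Pow(Add(-77, 4), 2), Mul(-1, Rational(-150093269, 81653133))) = Add(Pow(-73, 2), Rational(150093269, 81653133)) = Add(5329, Rational(150093269, 81653133)) = Rational(435279639026, 81653133)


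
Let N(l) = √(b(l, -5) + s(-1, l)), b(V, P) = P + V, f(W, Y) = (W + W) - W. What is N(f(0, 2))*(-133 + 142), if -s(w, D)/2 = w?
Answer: 9*I*√3 ≈ 15.588*I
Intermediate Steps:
s(w, D) = -2*w
f(W, Y) = W (f(W, Y) = 2*W - W = W)
N(l) = √(-3 + l) (N(l) = √((-5 + l) - 2*(-1)) = √((-5 + l) + 2) = √(-3 + l))
N(f(0, 2))*(-133 + 142) = √(-3 + 0)*(-133 + 142) = √(-3)*9 = (I*√3)*9 = 9*I*√3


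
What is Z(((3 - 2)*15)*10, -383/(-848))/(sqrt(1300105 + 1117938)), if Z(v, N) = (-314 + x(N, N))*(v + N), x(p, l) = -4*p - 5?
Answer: -8677047413*sqrt(2418043)/434706098368 ≈ -31.039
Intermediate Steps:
x(p, l) = -5 - 4*p
Z(v, N) = (-319 - 4*N)*(N + v) (Z(v, N) = (-314 + (-5 - 4*N))*(v + N) = (-319 - 4*N)*(N + v))
Z(((3 - 2)*15)*10, -383/(-848))/(sqrt(1300105 + 1117938)) = (-(-122177)/(-848) - 319*(3 - 2)*15*10 - 4*(-383/(-848))**2 - 4*(-383/(-848))*((3 - 2)*15)*10)/(sqrt(1300105 + 1117938)) = (-(-122177)*(-1)/848 - 319*1*15*10 - 4*(-383*(-1/848))**2 - 4*(-383*(-1/848))*(1*15)*10)/(sqrt(2418043)) = (-319*383/848 - 4785*10 - 4*(383/848)**2 - 4*383/848*15*10)*(sqrt(2418043)/2418043) = (-122177/848 - 319*150 - 4*146689/719104 - 4*383/848*150)*(sqrt(2418043)/2418043) = (-122177/848 - 47850 - 146689/179776 - 28725/106)*(sqrt(2418043)/2418043) = -8677047413*sqrt(2418043)/434706098368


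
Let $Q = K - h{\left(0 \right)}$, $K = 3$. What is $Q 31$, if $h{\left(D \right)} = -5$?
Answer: $248$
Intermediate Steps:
$Q = 8$ ($Q = 3 - -5 = 3 + 5 = 8$)
$Q 31 = 8 \cdot 31 = 248$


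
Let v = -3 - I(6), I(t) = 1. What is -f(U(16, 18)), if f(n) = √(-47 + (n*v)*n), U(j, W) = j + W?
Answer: -3*I*√519 ≈ -68.345*I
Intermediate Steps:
v = -4 (v = -3 - 1*1 = -3 - 1 = -4)
U(j, W) = W + j
f(n) = √(-47 - 4*n²) (f(n) = √(-47 + (n*(-4))*n) = √(-47 + (-4*n)*n) = √(-47 - 4*n²))
-f(U(16, 18)) = -√(-47 - 4*(18 + 16)²) = -√(-47 - 4*34²) = -√(-47 - 4*1156) = -√(-47 - 4624) = -√(-4671) = -3*I*√519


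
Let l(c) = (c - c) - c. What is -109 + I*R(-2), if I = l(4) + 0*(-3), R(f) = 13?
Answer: -161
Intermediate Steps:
l(c) = -c (l(c) = 0 - c = -c)
I = -4 (I = -1*4 + 0*(-3) = -4 + 0 = -4)
-109 + I*R(-2) = -109 - 4*13 = -109 - 52 = -161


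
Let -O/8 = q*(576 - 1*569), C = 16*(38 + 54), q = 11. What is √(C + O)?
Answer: 2*√214 ≈ 29.257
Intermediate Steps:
C = 1472 (C = 16*92 = 1472)
O = -616 (O = -88*(576 - 1*569) = -88*(576 - 569) = -88*7 = -8*77 = -616)
√(C + O) = √(1472 - 616) = √856 = 2*√214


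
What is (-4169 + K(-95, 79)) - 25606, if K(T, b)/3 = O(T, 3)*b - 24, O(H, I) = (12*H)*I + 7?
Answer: -838728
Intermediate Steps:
O(H, I) = 7 + 12*H*I (O(H, I) = 12*H*I + 7 = 7 + 12*H*I)
K(T, b) = -72 + 3*b*(7 + 36*T) (K(T, b) = 3*((7 + 12*T*3)*b - 24) = 3*((7 + 36*T)*b - 24) = 3*(b*(7 + 36*T) - 24) = 3*(-24 + b*(7 + 36*T)) = -72 + 3*b*(7 + 36*T))
(-4169 + K(-95, 79)) - 25606 = (-4169 + (-72 + 3*79*(7 + 36*(-95)))) - 25606 = (-4169 + (-72 + 3*79*(7 - 3420))) - 25606 = (-4169 + (-72 + 3*79*(-3413))) - 25606 = (-4169 + (-72 - 808881)) - 25606 = (-4169 - 808953) - 25606 = -813122 - 25606 = -838728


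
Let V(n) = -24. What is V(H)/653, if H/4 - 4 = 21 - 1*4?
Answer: -24/653 ≈ -0.036753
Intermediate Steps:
H = 84 (H = 16 + 4*(21 - 1*4) = 16 + 4*(21 - 4) = 16 + 4*17 = 16 + 68 = 84)
V(H)/653 = -24/653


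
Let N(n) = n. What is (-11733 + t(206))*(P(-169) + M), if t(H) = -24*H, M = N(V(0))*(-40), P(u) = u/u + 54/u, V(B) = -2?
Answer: -227390895/169 ≈ -1.3455e+6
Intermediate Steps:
P(u) = 1 + 54/u
M = 80 (M = -2*(-40) = 80)
(-11733 + t(206))*(P(-169) + M) = (-11733 - 24*206)*((54 - 169)/(-169) + 80) = (-11733 - 4944)*(-1/169*(-115) + 80) = -16677*(115/169 + 80) = -16677*13635/169 = -227390895/169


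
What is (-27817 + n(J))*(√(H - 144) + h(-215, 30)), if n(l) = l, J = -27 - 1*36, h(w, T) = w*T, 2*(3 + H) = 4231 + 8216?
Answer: 179826000 - 13940*√24306 ≈ 1.7765e+8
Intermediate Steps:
H = 12441/2 (H = -3 + (4231 + 8216)/2 = -3 + (½)*12447 = -3 + 12447/2 = 12441/2 ≈ 6220.5)
h(w, T) = T*w
J = -63 (J = -27 - 36 = -63)
(-27817 + n(J))*(√(H - 144) + h(-215, 30)) = (-27817 - 63)*(√(12441/2 - 144) + 30*(-215)) = -27880*(√(12153/2) - 6450) = -27880*(√24306/2 - 6450) = -27880*(-6450 + √24306/2) = 179826000 - 13940*√24306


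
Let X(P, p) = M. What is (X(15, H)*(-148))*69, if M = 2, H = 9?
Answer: -20424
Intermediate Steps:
X(P, p) = 2
(X(15, H)*(-148))*69 = (2*(-148))*69 = -296*69 = -20424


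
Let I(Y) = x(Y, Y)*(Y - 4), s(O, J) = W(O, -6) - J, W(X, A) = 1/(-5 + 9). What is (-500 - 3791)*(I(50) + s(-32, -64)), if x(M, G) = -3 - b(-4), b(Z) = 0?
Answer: 1265845/4 ≈ 3.1646e+5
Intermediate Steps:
W(X, A) = ¼ (W(X, A) = 1/4 = ¼)
x(M, G) = -3 (x(M, G) = -3 - 1*0 = -3 + 0 = -3)
s(O, J) = ¼ - J
I(Y) = 12 - 3*Y (I(Y) = -3*(Y - 4) = -3*(-4 + Y) = 12 - 3*Y)
(-500 - 3791)*(I(50) + s(-32, -64)) = (-500 - 3791)*((12 - 3*50) + (¼ - 1*(-64))) = -4291*((12 - 150) + (¼ + 64)) = -4291*(-138 + 257/4) = -4291*(-295/4) = 1265845/4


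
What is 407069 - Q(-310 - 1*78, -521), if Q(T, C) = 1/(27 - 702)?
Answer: 274771576/675 ≈ 4.0707e+5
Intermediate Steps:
Q(T, C) = -1/675 (Q(T, C) = 1/(-675) = -1/675)
407069 - Q(-310 - 1*78, -521) = 407069 - 1*(-1/675) = 407069 + 1/675 = 274771576/675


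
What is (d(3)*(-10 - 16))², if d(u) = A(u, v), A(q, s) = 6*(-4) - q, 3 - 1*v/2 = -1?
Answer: 492804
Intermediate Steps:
v = 8 (v = 6 - 2*(-1) = 6 + 2 = 8)
A(q, s) = -24 - q
d(u) = -24 - u
(d(3)*(-10 - 16))² = ((-24 - 1*3)*(-10 - 16))² = ((-24 - 3)*(-26))² = (-27*(-26))² = 702² = 492804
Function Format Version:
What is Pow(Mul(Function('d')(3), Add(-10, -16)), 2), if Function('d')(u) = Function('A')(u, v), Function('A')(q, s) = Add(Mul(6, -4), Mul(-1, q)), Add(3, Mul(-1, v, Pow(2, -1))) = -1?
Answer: 492804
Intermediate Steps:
v = 8 (v = Add(6, Mul(-2, -1)) = Add(6, 2) = 8)
Function('A')(q, s) = Add(-24, Mul(-1, q))
Function('d')(u) = Add(-24, Mul(-1, u))
Pow(Mul(Function('d')(3), Add(-10, -16)), 2) = Pow(Mul(Add(-24, Mul(-1, 3)), Add(-10, -16)), 2) = Pow(Mul(Add(-24, -3), -26), 2) = Pow(Mul(-27, -26), 2) = Pow(702, 2) = 492804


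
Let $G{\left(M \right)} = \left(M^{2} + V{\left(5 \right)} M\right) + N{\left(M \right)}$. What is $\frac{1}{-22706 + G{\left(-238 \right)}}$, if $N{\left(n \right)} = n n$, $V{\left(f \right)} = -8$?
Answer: $\frac{1}{92486} \approx 1.0812 \cdot 10^{-5}$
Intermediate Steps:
$N{\left(n \right)} = n^{2}$
$G{\left(M \right)} = - 8 M + 2 M^{2}$ ($G{\left(M \right)} = \left(M^{2} - 8 M\right) + M^{2} = - 8 M + 2 M^{2}$)
$\frac{1}{-22706 + G{\left(-238 \right)}} = \frac{1}{-22706 + 2 \left(-238\right) \left(-4 - 238\right)} = \frac{1}{-22706 + 2 \left(-238\right) \left(-242\right)} = \frac{1}{-22706 + 115192} = \frac{1}{92486}$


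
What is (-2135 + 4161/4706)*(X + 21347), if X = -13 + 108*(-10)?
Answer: -7823613071/181 ≈ -4.3224e+7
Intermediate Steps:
X = -1093 (X = -13 - 1080 = -1093)
(-2135 + 4161/4706)*(X + 21347) = (-2135 + 4161/4706)*(-1093 + 21347) = (-2135 + 4161*(1/4706))*20254 = (-2135 + 4161/4706)*20254 = -10043149/4706*20254 = -7823613071/181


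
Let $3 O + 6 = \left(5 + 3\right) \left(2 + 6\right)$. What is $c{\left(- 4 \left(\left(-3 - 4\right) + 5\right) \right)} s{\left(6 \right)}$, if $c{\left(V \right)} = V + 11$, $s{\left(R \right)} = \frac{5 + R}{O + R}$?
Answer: $\frac{33}{4} \approx 8.25$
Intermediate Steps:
$O = \frac{58}{3}$ ($O = -2 + \frac{\left(5 + 3\right) \left(2 + 6\right)}{3} = -2 + \frac{8 \cdot 8}{3} = -2 + \frac{1}{3} \cdot 64 = -2 + \frac{64}{3} = \frac{58}{3} \approx 19.333$)
$s{\left(R \right)} = \frac{5 + R}{\frac{58}{3} + R}$
$c{\left(V \right)} = 11 + V$
$c{\left(- 4 \left(\left(-3 - 4\right) + 5\right) \right)} s{\left(6 \right)} = \left(11 - 4 \left(\left(-3 - 4\right) + 5\right)\right) \frac{3 \left(5 + 6\right)}{58 + 3 \cdot 6} = \left(11 - 4 \left(-7 + 5\right)\right) 3 \frac{1}{58 + 18} \cdot 11 = \left(11 - -8\right) 3 \cdot \frac{1}{76} \cdot 11 = \left(11 + 8\right) 3 \cdot \frac{1}{76} \cdot 11 = 19 \cdot \frac{33}{76} = \frac{33}{4}$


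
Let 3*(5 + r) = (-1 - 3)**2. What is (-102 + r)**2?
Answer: 93025/9 ≈ 10336.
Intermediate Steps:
r = 1/3 (r = -5 + (-1 - 3)**2/3 = -5 + (1/3)*(-4)**2 = -5 + (1/3)*16 = -5 + 16/3 = 1/3 ≈ 0.33333)
(-102 + r)**2 = (-102 + 1/3)**2 = (-305/3)**2 = 93025/9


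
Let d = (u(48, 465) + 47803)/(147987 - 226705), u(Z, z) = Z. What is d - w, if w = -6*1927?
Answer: 910089665/78718 ≈ 11561.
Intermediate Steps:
d = -47851/78718 (d = (48 + 47803)/(147987 - 226705) = 47851/(-78718) = 47851*(-1/78718) = -47851/78718 ≈ -0.60788)
w = -11562
d - w = -47851/78718 - 1*(-11562) = -47851/78718 + 11562 = 910089665/78718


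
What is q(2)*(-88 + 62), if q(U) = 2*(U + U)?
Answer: -208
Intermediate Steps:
q(U) = 4*U (q(U) = 2*(2*U) = 4*U)
q(2)*(-88 + 62) = (4*2)*(-88 + 62) = 8*(-26) = -208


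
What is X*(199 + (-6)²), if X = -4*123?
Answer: -115620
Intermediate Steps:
X = -492
X*(199 + (-6)²) = -492*(199 + (-6)²) = -492*(199 + 36) = -492*235 = -115620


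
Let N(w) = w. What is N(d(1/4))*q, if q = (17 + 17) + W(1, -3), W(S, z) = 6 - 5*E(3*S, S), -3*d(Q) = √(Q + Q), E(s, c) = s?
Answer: -25*√2/6 ≈ -5.8926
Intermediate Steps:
d(Q) = -√2*√Q/3 (d(Q) = -√(Q + Q)/3 = -√2*√Q/3)
W(S, z) = 6 - 15*S
q = 25 (q = (17 + 17) + (6 - 15*1) = 34 + (6 - 15) = 34 - 9 = 25)
N(d(1/4))*q = -√2*√(1/4)/3*25 = -√2*√(¼)/3*25 = -⅓*√2*½*25 = -√2/6*25 = -25*√2/6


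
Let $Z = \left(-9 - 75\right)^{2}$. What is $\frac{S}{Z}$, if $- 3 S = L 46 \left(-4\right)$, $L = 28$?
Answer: $\frac{46}{189} \approx 0.24339$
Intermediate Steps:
$Z = 7056$ ($Z = \left(-84\right)^{2} = 7056$)
$S = \frac{5152}{3}$ ($S = - \frac{28 \cdot 46 \left(-4\right)}{3} = - \frac{1288 \left(-4\right)}{3} = \left(- \frac{1}{3}\right) \left(-5152\right) = \frac{5152}{3} \approx 1717.3$)
$\frac{S}{Z} = \frac{5152}{3 \cdot 7056} = \frac{5152}{3} \cdot \frac{1}{7056} = \frac{46}{189}$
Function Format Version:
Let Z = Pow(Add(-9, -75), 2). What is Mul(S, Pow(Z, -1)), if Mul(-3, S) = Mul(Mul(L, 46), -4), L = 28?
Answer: Rational(46, 189) ≈ 0.24339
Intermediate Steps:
Z = 7056 (Z = Pow(-84, 2) = 7056)
S = Rational(5152, 3) (S = Mul(Rational(-1, 3), Mul(Mul(28, 46), -4)) = Mul(Rational(-1, 3), Mul(1288, -4)) = Mul(Rational(-1, 3), -5152) = Rational(5152, 3) ≈ 1717.3)
Mul(S, Pow(Z, -1)) = Mul(Rational(5152, 3), Pow(7056, -1)) = Mul(Rational(5152, 3), Rational(1, 7056)) = Rational(46, 189)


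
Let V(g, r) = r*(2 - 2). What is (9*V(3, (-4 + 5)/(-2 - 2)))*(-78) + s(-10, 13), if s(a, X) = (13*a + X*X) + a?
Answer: 29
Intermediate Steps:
s(a, X) = X**2 + 14*a (s(a, X) = (13*a + X**2) + a = (X**2 + 13*a) + a = X**2 + 14*a)
V(g, r) = 0 (V(g, r) = r*0 = 0)
(9*V(3, (-4 + 5)/(-2 - 2)))*(-78) + s(-10, 13) = (9*0)*(-78) + (13**2 + 14*(-10)) = 0*(-78) + (169 - 140) = 0 + 29 = 29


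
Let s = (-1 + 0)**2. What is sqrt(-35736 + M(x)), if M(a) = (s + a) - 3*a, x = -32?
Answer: I*sqrt(35671) ≈ 188.87*I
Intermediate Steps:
s = 1 (s = (-1)**2 = 1)
M(a) = 1 - 2*a (M(a) = (1 + a) - 3*a = 1 - 2*a)
sqrt(-35736 + M(x)) = sqrt(-35736 + (1 - 2*(-32))) = sqrt(-35736 + (1 + 64)) = sqrt(-35736 + 65) = sqrt(-35671) = I*sqrt(35671)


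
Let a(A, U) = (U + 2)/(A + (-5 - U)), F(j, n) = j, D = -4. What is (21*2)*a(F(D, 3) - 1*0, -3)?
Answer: 7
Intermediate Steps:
a(A, U) = (2 + U)/(-5 + A - U)
(21*2)*a(F(D, 3) - 1*0, -3) = (21*2)*((2 - 3)/(-5 + (-4 - 1*0) - 1*(-3))) = 42*(-1/(-5 + (-4 + 0) + 3)) = 42*(-1/(-5 - 4 + 3)) = 42*(-1/(-6)) = 42*(-1/6*(-1)) = 42*(1/6) = 7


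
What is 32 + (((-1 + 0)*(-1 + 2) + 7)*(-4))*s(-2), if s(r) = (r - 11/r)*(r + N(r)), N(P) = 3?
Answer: -52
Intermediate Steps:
s(r) = (3 + r)*(r - 11/r) (s(r) = (r - 11/r)*(r + 3) = (r - 11/r)*(3 + r) = (3 + r)*(r - 11/r))
32 + (((-1 + 0)*(-1 + 2) + 7)*(-4))*s(-2) = 32 + (((-1 + 0)*(-1 + 2) + 7)*(-4))*(-11 + (-2)**2 - 33/(-2) + 3*(-2)) = 32 + ((-1*1 + 7)*(-4))*(-11 + 4 - 33*(-1/2) - 6) = 32 + ((-1 + 7)*(-4))*(-11 + 4 + 33/2 - 6) = 32 + (6*(-4))*(7/2) = 32 - 24*7/2 = 32 - 84 = -52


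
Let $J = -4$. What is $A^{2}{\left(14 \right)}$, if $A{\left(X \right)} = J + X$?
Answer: $100$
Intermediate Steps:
$A{\left(X \right)} = -4 + X$
$A^{2}{\left(14 \right)} = \left(-4 + 14\right)^{2} = 10^{2} = 100$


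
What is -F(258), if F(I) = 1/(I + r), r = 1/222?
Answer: -222/57277 ≈ -0.0038759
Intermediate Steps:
r = 1/222 ≈ 0.0045045
F(I) = 1/(1/222 + I) (F(I) = 1/(I + 1/222) = 1/(1/222 + I))
-F(258) = -222/(1 + 222*258) = -222/(1 + 57276) = -222/57277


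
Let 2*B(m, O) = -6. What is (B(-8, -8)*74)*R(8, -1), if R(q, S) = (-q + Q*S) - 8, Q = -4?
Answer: 2664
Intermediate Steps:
B(m, O) = -3 (B(m, O) = (1/2)*(-6) = -3)
R(q, S) = -8 - q - 4*S (R(q, S) = (-q - 4*S) - 8 = -8 - q - 4*S)
(B(-8, -8)*74)*R(8, -1) = (-3*74)*(-8 - 1*8 - 4*(-1)) = -222*(-8 - 8 + 4) = -222*(-12) = 2664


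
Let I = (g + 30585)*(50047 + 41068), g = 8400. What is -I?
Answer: -3552118275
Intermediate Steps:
I = 3552118275 (I = (8400 + 30585)*(50047 + 41068) = 38985*91115 = 3552118275)
-I = -1*3552118275 = -3552118275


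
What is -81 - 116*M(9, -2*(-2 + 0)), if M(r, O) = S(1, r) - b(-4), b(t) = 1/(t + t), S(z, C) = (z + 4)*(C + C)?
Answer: -21071/2 ≈ -10536.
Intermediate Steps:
S(z, C) = 2*C*(4 + z) (S(z, C) = (4 + z)*(2*C) = 2*C*(4 + z))
b(t) = 1/(2*t)
M(r, O) = ⅛ + 10*r (M(r, O) = 2*r*(4 + 1) - 1/(2*(-4)) = 2*r*5 - (-1)/(2*4) = 10*r - 1*(-⅛) = 10*r + ⅛ = ⅛ + 10*r)
-81 - 116*M(9, -2*(-2 + 0)) = -81 - 116*(⅛ + 10*9) = -81 - 116*(⅛ + 90) = -81 - 116*721/8 = -81 - 20909/2 = -21071/2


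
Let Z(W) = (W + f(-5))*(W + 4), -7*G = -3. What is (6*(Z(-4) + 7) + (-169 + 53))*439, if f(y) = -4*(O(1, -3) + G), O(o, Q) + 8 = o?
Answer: -32486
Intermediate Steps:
G = 3/7 (G = -⅐*(-3) = 3/7 ≈ 0.42857)
O(o, Q) = -8 + o
f(y) = 184/7 (f(y) = -4*((-8 + 1) + 3/7) = -4*(-7 + 3/7) = -4*(-46/7) = 184/7)
Z(W) = (4 + W)*(184/7 + W) (Z(W) = (W + 184/7)*(W + 4) = (184/7 + W)*(4 + W) = (4 + W)*(184/7 + W))
(6*(Z(-4) + 7) + (-169 + 53))*439 = (6*((736/7 + (-4)² + (212/7)*(-4)) + 7) + (-169 + 53))*439 = (6*((736/7 + 16 - 848/7) + 7) - 116)*439 = (6*(0 + 7) - 116)*439 = (6*7 - 116)*439 = (42 - 116)*439 = -74*439 = -32486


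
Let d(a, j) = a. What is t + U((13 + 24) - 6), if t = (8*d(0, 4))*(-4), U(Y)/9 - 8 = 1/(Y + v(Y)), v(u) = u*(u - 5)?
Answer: 6697/93 ≈ 72.011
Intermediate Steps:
v(u) = u*(-5 + u)
U(Y) = 72 + 9/(Y + Y*(-5 + Y))
t = 0 (t = (8*0)*(-4) = 0*(-4) = 0)
t + U((13 + 24) - 6) = 0 + 9*(1 - 32*((13 + 24) - 6) + 8*((13 + 24) - 6)**2)/(((13 + 24) - 6)*(-4 + ((13 + 24) - 6))) = 0 + 9*(1 - 32*(37 - 6) + 8*(37 - 6)**2)/((37 - 6)*(-4 + (37 - 6))) = 0 + 9*(1 - 32*31 + 8*31**2)/(31*(-4 + 31)) = 0 + 9*(1/31)*(1 - 992 + 8*961)/27 = 0 + 9*(1/31)*(1/27)*(1 - 992 + 7688) = 0 + 9*(1/31)*(1/27)*6697 = 0 + 6697/93 = 6697/93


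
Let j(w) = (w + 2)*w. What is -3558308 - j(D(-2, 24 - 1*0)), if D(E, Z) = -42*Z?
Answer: -4572356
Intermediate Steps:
j(w) = w*(2 + w) (j(w) = (2 + w)*w = w*(2 + w))
-3558308 - j(D(-2, 24 - 1*0)) = -3558308 - (-42*(24 - 1*0))*(2 - 42*(24 - 1*0)) = -3558308 - (-42*(24 + 0))*(2 - 42*(24 + 0)) = -3558308 - (-42*24)*(2 - 42*24) = -3558308 - (-1008)*(2 - 1008) = -3558308 - (-1008)*(-1006) = -3558308 - 1*1014048 = -3558308 - 1014048 = -4572356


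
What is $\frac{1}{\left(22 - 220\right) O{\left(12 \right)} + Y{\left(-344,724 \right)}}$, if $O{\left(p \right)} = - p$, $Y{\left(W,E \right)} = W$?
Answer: $\frac{1}{2032} \approx 0.00049213$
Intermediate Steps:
$\frac{1}{\left(22 - 220\right) O{\left(12 \right)} + Y{\left(-344,724 \right)}} = \frac{1}{\left(22 - 220\right) \left(\left(-1\right) 12\right) - 344} = \frac{1}{\left(-198\right) \left(-12\right) - 344} = \frac{1}{2376 - 344} = \frac{1}{2032}$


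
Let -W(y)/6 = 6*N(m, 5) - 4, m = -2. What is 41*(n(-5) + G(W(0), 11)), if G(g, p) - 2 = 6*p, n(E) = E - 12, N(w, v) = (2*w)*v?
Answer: 2091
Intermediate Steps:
N(w, v) = 2*v*w
n(E) = -12 + E
W(y) = 744 (W(y) = -6*(6*(2*5*(-2)) - 4) = -6*(6*(-20) - 4) = -6*(-120 - 4) = -6*(-124) = 744)
G(g, p) = 2 + 6*p
41*(n(-5) + G(W(0), 11)) = 41*((-12 - 5) + (2 + 6*11)) = 41*(-17 + (2 + 66)) = 41*(-17 + 68) = 41*51 = 2091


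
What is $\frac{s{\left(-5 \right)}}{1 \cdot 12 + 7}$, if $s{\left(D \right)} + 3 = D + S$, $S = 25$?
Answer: $\frac{17}{19} \approx 0.89474$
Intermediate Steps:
$s{\left(D \right)} = 22 + D$ ($s{\left(D \right)} = -3 + \left(D + 25\right) = -3 + \left(25 + D\right) = 22 + D$)
$\frac{s{\left(-5 \right)}}{1 \cdot 12 + 7} = \frac{22 - 5}{1 \cdot 12 + 7} = \frac{17}{12 + 7} = \frac{17}{19}$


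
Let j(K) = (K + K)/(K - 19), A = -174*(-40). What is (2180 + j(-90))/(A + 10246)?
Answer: 118900/937727 ≈ 0.12680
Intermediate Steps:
A = 6960
j(K) = 2*K/(-19 + K) (j(K) = (2*K)/(-19 + K) = 2*K/(-19 + K))
(2180 + j(-90))/(A + 10246) = (2180 + 2*(-90)/(-19 - 90))/(6960 + 10246) = (2180 + 2*(-90)/(-109))/17206 = (2180 + 2*(-90)*(-1/109))*(1/17206) = (2180 + 180/109)*(1/17206) = (237800/109)*(1/17206) = 118900/937727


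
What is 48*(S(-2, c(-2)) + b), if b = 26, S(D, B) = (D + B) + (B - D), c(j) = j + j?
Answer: 864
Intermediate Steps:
c(j) = 2*j
S(D, B) = 2*B (S(D, B) = (B + D) + (B - D) = 2*B)
48*(S(-2, c(-2)) + b) = 48*(2*(2*(-2)) + 26) = 48*(2*(-4) + 26) = 48*(-8 + 26) = 48*18 = 864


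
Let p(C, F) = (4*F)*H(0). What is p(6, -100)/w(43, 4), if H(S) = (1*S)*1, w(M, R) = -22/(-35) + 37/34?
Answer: 0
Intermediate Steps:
w(M, R) = 2043/1190 (w(M, R) = -22*(-1/35) + 37*(1/34) = 22/35 + 37/34 = 2043/1190)
H(S) = S (H(S) = S*1 = S)
p(C, F) = 0 (p(C, F) = (4*F)*0 = 0)
p(6, -100)/w(43, 4) = 0/(2043/1190) = 0*(1190/2043) = 0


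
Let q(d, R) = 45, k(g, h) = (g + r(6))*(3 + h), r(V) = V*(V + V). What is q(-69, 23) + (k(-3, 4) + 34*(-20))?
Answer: -152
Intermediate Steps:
r(V) = 2*V² (r(V) = V*(2*V) = 2*V²)
k(g, h) = (3 + h)*(72 + g) (k(g, h) = (g + 2*6²)*(3 + h) = (g + 2*36)*(3 + h) = (g + 72)*(3 + h) = (72 + g)*(3 + h) = (3 + h)*(72 + g))
q(-69, 23) + (k(-3, 4) + 34*(-20)) = 45 + ((216 + 3*(-3) + 72*4 - 3*4) + 34*(-20)) = 45 + ((216 - 9 + 288 - 12) - 680) = 45 + (483 - 680) = 45 - 197 = -152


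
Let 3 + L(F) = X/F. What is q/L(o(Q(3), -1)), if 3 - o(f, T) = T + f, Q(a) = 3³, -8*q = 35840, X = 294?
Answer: 103040/363 ≈ 283.86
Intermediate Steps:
q = -4480 (q = -⅛*35840 = -4480)
Q(a) = 27
o(f, T) = 3 - T - f (o(f, T) = 3 - (T + f) = 3 + (-T - f) = 3 - T - f)
L(F) = -3 + 294/F
q/L(o(Q(3), -1)) = -4480/(-3 + 294/(3 - 1*(-1) - 1*27)) = -4480/(-3 + 294/(3 + 1 - 27)) = -4480/(-3 + 294/(-23)) = -4480/(-3 + 294*(-1/23)) = -4480/(-3 - 294/23) = -4480/(-363/23) = -4480*(-23/363) = 103040/363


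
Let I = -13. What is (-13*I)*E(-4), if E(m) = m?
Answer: -676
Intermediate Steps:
(-13*I)*E(-4) = -13*(-13)*(-4) = 169*(-4) = -676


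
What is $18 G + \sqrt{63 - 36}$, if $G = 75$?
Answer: $1350 + 3 \sqrt{3} \approx 1355.2$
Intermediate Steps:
$18 G + \sqrt{63 - 36} = 18 \cdot 75 + \sqrt{63 - 36} = 1350 + \sqrt{27} = 1350 + 3 \sqrt{3}$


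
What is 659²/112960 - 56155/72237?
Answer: 2275262527/741808320 ≈ 3.0672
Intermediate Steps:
659²/112960 - 56155/72237 = 434281*(1/112960) - 56155*1/72237 = 434281/112960 - 5105/6567 = 2275262527/741808320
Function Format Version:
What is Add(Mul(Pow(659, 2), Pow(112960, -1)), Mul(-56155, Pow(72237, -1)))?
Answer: Rational(2275262527, 741808320) ≈ 3.0672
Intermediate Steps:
Add(Mul(Pow(659, 2), Pow(112960, -1)), Mul(-56155, Pow(72237, -1))) = Add(Mul(434281, Rational(1, 112960)), Mul(-56155, Rational(1, 72237))) = Add(Rational(434281, 112960), Rational(-5105, 6567)) = Rational(2275262527, 741808320)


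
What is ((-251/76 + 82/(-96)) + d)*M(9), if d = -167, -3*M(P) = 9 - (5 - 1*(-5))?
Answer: -156095/2736 ≈ -57.052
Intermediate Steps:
M(P) = ⅓ (M(P) = -(9 - (5 - 1*(-5)))/3 = -(9 - (5 + 5))/3 = -(9 - 1*10)/3 = -(9 - 10)/3 = -⅓*(-1) = ⅓)
((-251/76 + 82/(-96)) + d)*M(9) = ((-251/76 + 82/(-96)) - 167)*(⅓) = ((-251*1/76 + 82*(-1/96)) - 167)*(⅓) = ((-251/76 - 41/48) - 167)*(⅓) = (-3791/912 - 167)*(⅓) = -156095/912*⅓ = -156095/2736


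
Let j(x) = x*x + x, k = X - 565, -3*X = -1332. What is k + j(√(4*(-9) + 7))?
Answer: -150 + I*√29 ≈ -150.0 + 5.3852*I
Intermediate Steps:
X = 444 (X = -⅓*(-1332) = 444)
k = -121 (k = 444 - 565 = -121)
j(x) = x + x² (j(x) = x² + x = x + x²)
k + j(√(4*(-9) + 7)) = -121 + √(4*(-9) + 7)*(1 + √(4*(-9) + 7)) = -121 + √(-36 + 7)*(1 + √(-36 + 7)) = -121 + √(-29)*(1 + √(-29)) = -121 + (I*√29)*(1 + I*√29) = -121 + I*√29*(1 + I*√29)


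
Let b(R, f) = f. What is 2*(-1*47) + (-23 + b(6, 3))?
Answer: -114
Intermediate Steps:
2*(-1*47) + (-23 + b(6, 3)) = 2*(-1*47) + (-23 + 3) = 2*(-47) - 20 = -94 - 20 = -114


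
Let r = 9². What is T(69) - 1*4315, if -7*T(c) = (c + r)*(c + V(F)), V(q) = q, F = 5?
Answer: -41305/7 ≈ -5900.7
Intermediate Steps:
r = 81
T(c) = -(5 + c)*(81 + c)/7 (T(c) = -(c + 81)*(c + 5)/7 = -(81 + c)*(5 + c)/7 = -(5 + c)*(81 + c)/7)
T(69) - 1*4315 = (-405/7 - 86/7*69 - ⅐*69²) - 1*4315 = (-405/7 - 5934/7 - ⅐*4761) - 4315 = (-405/7 - 5934/7 - 4761/7) - 4315 = -11100/7 - 4315 = -41305/7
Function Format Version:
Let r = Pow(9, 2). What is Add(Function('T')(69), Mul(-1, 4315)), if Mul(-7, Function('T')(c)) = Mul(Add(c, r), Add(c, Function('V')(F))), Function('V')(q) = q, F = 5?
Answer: Rational(-41305, 7) ≈ -5900.7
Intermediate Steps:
r = 81
Function('T')(c) = Mul(Rational(-1, 7), Add(5, c), Add(81, c)) (Function('T')(c) = Mul(Rational(-1, 7), Mul(Add(c, 81), Add(c, 5))) = Mul(Rational(-1, 7), Mul(Add(81, c), Add(5, c))) = Mul(Rational(-1, 7), Mul(Add(5, c), Add(81, c))) = Mul(Rational(-1, 7), Add(5, c), Add(81, c)))
Add(Function('T')(69), Mul(-1, 4315)) = Add(Add(Rational(-405, 7), Mul(Rational(-86, 7), 69), Mul(Rational(-1, 7), Pow(69, 2))), Mul(-1, 4315)) = Add(Add(Rational(-405, 7), Rational(-5934, 7), Mul(Rational(-1, 7), 4761)), -4315) = Add(Add(Rational(-405, 7), Rational(-5934, 7), Rational(-4761, 7)), -4315) = Add(Rational(-11100, 7), -4315) = Rational(-41305, 7)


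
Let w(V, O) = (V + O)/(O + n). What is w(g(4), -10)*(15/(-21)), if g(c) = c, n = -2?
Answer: -5/14 ≈ -0.35714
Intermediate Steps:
w(V, O) = (O + V)/(-2 + O) (w(V, O) = (V + O)/(O - 2) = (O + V)/(-2 + O))
w(g(4), -10)*(15/(-21)) = ((-10 + 4)/(-2 - 10))*(15/(-21)) = (-6/(-12))*(15*(-1/21)) = -1/12*(-6)*(-5/7) = (½)*(-5/7) = -5/14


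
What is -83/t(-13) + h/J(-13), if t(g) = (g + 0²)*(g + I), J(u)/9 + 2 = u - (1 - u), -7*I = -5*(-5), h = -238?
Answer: 7147/13572 ≈ 0.52660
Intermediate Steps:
I = -25/7 (I = -(-5)*(-5)/7 = -⅐*25 = -25/7 ≈ -3.5714)
J(u) = -27 + 18*u (J(u) = -18 + 9*(u - (1 - u)) = -18 + 9*(u + (-1 + u)) = -18 + 9*(-1 + 2*u) = -18 + (-9 + 18*u) = -27 + 18*u)
t(g) = g*(-25/7 + g) (t(g) = (g + 0²)*(g - 25/7) = (g + 0)*(-25/7 + g) = g*(-25/7 + g))
-83/t(-13) + h/J(-13) = -83*(-7/(13*(-25 + 7*(-13)))) - 238/(-27 + 18*(-13)) = -83*(-7/(13*(-25 - 91))) - 238/(-27 - 234) = -83/((⅐)*(-13)*(-116)) - 238/(-261) = -83/1508/7 - 238*(-1/261) = -83*7/1508 + 238/261 = -581/1508 + 238/261 = 7147/13572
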